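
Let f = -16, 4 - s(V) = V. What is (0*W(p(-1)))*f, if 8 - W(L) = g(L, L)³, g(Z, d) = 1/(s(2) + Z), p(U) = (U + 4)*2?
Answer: 0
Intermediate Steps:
s(V) = 4 - V
p(U) = 8 + 2*U (p(U) = (4 + U)*2 = 8 + 2*U)
g(Z, d) = 1/(2 + Z) (g(Z, d) = 1/((4 - 1*2) + Z) = 1/((4 - 2) + Z) = 1/(2 + Z))
W(L) = 8 - 1/(2 + L)³ (W(L) = 8 - (1/(2 + L))³ = 8 - 1/(2 + L)³)
(0*W(p(-1)))*f = (0*(8 - 1/(2 + (8 + 2*(-1)))³))*(-16) = (0*(8 - 1/(2 + (8 - 2))³))*(-16) = (0*(8 - 1/(2 + 6)³))*(-16) = (0*(8 - 1/8³))*(-16) = (0*(8 - 1*1/512))*(-16) = (0*(8 - 1/512))*(-16) = (0*(4095/512))*(-16) = 0*(-16) = 0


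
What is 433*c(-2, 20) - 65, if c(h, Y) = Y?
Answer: 8595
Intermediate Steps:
433*c(-2, 20) - 65 = 433*20 - 65 = 8660 - 65 = 8595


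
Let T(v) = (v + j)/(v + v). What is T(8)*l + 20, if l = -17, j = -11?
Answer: 371/16 ≈ 23.188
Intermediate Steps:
T(v) = (-11 + v)/(2*v) (T(v) = (v - 11)/(v + v) = (-11 + v)/((2*v)) = (-11 + v)*(1/(2*v)) = (-11 + v)/(2*v))
T(8)*l + 20 = ((½)*(-11 + 8)/8)*(-17) + 20 = ((½)*(⅛)*(-3))*(-17) + 20 = -3/16*(-17) + 20 = 51/16 + 20 = 371/16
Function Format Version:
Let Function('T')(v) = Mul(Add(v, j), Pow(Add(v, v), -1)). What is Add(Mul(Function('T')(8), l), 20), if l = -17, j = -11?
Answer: Rational(371, 16) ≈ 23.188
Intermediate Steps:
Function('T')(v) = Mul(Rational(1, 2), Pow(v, -1), Add(-11, v)) (Function('T')(v) = Mul(Add(v, -11), Pow(Add(v, v), -1)) = Mul(Add(-11, v), Pow(Mul(2, v), -1)) = Mul(Add(-11, v), Mul(Rational(1, 2), Pow(v, -1))) = Mul(Rational(1, 2), Pow(v, -1), Add(-11, v)))
Add(Mul(Function('T')(8), l), 20) = Add(Mul(Mul(Rational(1, 2), Pow(8, -1), Add(-11, 8)), -17), 20) = Add(Mul(Mul(Rational(1, 2), Rational(1, 8), -3), -17), 20) = Add(Mul(Rational(-3, 16), -17), 20) = Add(Rational(51, 16), 20) = Rational(371, 16)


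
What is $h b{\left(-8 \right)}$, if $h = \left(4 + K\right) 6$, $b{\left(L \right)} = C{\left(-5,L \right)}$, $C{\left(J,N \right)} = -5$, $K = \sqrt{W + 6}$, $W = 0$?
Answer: $-120 - 30 \sqrt{6} \approx -193.48$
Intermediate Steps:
$K = \sqrt{6}$ ($K = \sqrt{0 + 6} = \sqrt{6} \approx 2.4495$)
$b{\left(L \right)} = -5$
$h = 24 + 6 \sqrt{6}$ ($h = \left(4 + \sqrt{6}\right) 6 = 24 + 6 \sqrt{6} \approx 38.697$)
$h b{\left(-8 \right)} = \left(24 + 6 \sqrt{6}\right) \left(-5\right) = -120 - 30 \sqrt{6}$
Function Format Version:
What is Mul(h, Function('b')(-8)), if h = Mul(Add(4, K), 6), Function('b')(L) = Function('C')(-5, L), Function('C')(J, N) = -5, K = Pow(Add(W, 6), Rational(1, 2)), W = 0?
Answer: Add(-120, Mul(-30, Pow(6, Rational(1, 2)))) ≈ -193.48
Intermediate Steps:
K = Pow(6, Rational(1, 2)) (K = Pow(Add(0, 6), Rational(1, 2)) = Pow(6, Rational(1, 2)) ≈ 2.4495)
Function('b')(L) = -5
h = Add(24, Mul(6, Pow(6, Rational(1, 2)))) (h = Mul(Add(4, Pow(6, Rational(1, 2))), 6) = Add(24, Mul(6, Pow(6, Rational(1, 2)))) ≈ 38.697)
Mul(h, Function('b')(-8)) = Mul(Add(24, Mul(6, Pow(6, Rational(1, 2)))), -5) = Add(-120, Mul(-30, Pow(6, Rational(1, 2))))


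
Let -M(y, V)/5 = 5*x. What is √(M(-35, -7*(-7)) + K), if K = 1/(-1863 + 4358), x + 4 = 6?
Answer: 3*I*√34583195/2495 ≈ 7.071*I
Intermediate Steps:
x = 2 (x = -4 + 6 = 2)
M(y, V) = -50 (M(y, V) = -25*2 = -5*10 = -50)
K = 1/2495 ≈ 0.00040080
√(M(-35, -7*(-7)) + K) = √(-50 + 1/2495) = √(-124749/2495) = 3*I*√34583195/2495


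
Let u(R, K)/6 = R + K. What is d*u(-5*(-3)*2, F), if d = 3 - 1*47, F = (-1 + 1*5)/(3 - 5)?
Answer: -7392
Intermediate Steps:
F = -2 (F = (-1 + 5)/(-2) = 4*(-½) = -2)
d = -44 (d = 3 - 47 = -44)
u(R, K) = 6*K + 6*R (u(R, K) = 6*(R + K) = 6*(K + R) = 6*K + 6*R)
d*u(-5*(-3)*2, F) = -44*(6*(-2) + 6*(-5*(-3)*2)) = -44*(-12 + 6*(15*2)) = -44*(-12 + 6*30) = -44*(-12 + 180) = -44*168 = -7392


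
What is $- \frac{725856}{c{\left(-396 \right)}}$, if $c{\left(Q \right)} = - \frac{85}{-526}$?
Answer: $- \frac{381800256}{85} \approx -4.4918 \cdot 10^{6}$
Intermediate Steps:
$c{\left(Q \right)} = \frac{85}{526}$ ($c{\left(Q \right)} = \left(-85\right) \left(- \frac{1}{526}\right) = \frac{85}{526}$)
$- \frac{725856}{c{\left(-396 \right)}} = - \frac{725856}{\frac{85}{526}} = \left(-725856\right) \frac{526}{85} = - \frac{381800256}{85}$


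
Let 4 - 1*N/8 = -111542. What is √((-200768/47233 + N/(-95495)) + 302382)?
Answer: √6151609175488634111462110/4510515335 ≈ 549.88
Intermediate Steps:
N = 892368 (N = 32 - 8*(-111542) = 32 + 892336 = 892368)
√((-200768/47233 + N/(-95495)) + 302382) = √((-200768/47233 + 892368/(-95495)) + 302382) = √((-200768*1/47233 + 892368*(-1/95495)) + 302382) = √((-200768/47233 - 892368/95495) + 302382) = √(-61321557904/4510515335 + 302382) = √(1363837326470066/4510515335) = √6151609175488634111462110/4510515335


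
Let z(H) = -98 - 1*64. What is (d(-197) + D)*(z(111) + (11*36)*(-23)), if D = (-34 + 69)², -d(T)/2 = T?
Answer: -15008130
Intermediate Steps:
d(T) = -2*T
z(H) = -162 (z(H) = -98 - 64 = -162)
D = 1225 (D = 35² = 1225)
(d(-197) + D)*(z(111) + (11*36)*(-23)) = (-2*(-197) + 1225)*(-162 + (11*36)*(-23)) = (394 + 1225)*(-162 + 396*(-23)) = 1619*(-162 - 9108) = 1619*(-9270) = -15008130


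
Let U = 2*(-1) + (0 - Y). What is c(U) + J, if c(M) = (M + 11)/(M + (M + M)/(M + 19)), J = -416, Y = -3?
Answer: -4456/11 ≈ -405.09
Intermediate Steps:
U = 1 (U = 2*(-1) + (0 - 1*(-3)) = -2 + (0 + 3) = -2 + 3 = 1)
c(M) = (11 + M)/(M + 2*M/(19 + M)) (c(M) = (11 + M)/(M + (2*M)/(19 + M)) = (11 + M)/(M + 2*M/(19 + M)))
c(U) + J = (209 + 1² + 30*1)/(1*(21 + 1)) - 416 = 1*(209 + 1 + 30)/22 - 416 = 1*(1/22)*240 - 416 = 120/11 - 416 = -4456/11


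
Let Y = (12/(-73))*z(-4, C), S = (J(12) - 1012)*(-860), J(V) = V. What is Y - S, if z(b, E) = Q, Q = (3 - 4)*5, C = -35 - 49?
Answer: -62779940/73 ≈ -8.6000e+5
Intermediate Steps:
C = -84
Q = -5 (Q = -1*5 = -5)
z(b, E) = -5
S = 860000 (S = (12 - 1012)*(-860) = -1000*(-860) = 860000)
Y = 60/73 (Y = (12/(-73))*(-5) = (12*(-1/73))*(-5) = -12/73*(-5) = 60/73 ≈ 0.82192)
Y - S = 60/73 - 1*860000 = 60/73 - 860000 = -62779940/73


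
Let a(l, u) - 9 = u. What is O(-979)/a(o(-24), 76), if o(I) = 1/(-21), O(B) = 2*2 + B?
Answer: -195/17 ≈ -11.471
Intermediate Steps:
O(B) = 4 + B
o(I) = -1/21
a(l, u) = 9 + u
O(-979)/a(o(-24), 76) = (4 - 979)/(9 + 76) = -975/85 = -975*1/85 = -195/17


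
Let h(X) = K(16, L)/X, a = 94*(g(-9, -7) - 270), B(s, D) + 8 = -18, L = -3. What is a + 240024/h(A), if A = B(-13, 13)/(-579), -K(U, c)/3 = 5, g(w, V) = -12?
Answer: -78820868/2895 ≈ -27227.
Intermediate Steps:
B(s, D) = -26 (B(s, D) = -8 - 18 = -26)
a = -26508 (a = 94*(-12 - 270) = 94*(-282) = -26508)
K(U, c) = -15 (K(U, c) = -3*5 = -15)
A = 26/579 (A = -26/(-579) = -26*(-1/579) = 26/579 ≈ 0.044905)
h(X) = -15/X
a + 240024/h(A) = -26508 + 240024/((-15/26/579)) = -26508 + 240024/((-15*579/26)) = -26508 + 240024/(-8685/26) = -26508 + 240024*(-26/8685) = -26508 - 2080208/2895 = -78820868/2895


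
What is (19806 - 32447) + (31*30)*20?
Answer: 5959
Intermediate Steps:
(19806 - 32447) + (31*30)*20 = -12641 + 930*20 = -12641 + 18600 = 5959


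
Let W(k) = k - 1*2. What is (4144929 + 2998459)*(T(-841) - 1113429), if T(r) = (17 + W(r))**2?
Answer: -3079893166364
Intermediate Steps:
W(k) = -2 + k (W(k) = k - 2 = -2 + k)
T(r) = (15 + r)**2 (T(r) = (17 + (-2 + r))**2 = (15 + r)**2)
(4144929 + 2998459)*(T(-841) - 1113429) = (4144929 + 2998459)*((15 - 841)**2 - 1113429) = 7143388*((-826)**2 - 1113429) = 7143388*(682276 - 1113429) = 7143388*(-431153) = -3079893166364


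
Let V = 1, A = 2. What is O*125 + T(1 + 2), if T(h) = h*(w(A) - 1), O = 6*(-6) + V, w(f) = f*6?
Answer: -4342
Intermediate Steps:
w(f) = 6*f
O = -35 (O = 6*(-6) + 1 = -36 + 1 = -35)
T(h) = 11*h (T(h) = h*(6*2 - 1) = h*(12 - 1) = h*11 = 11*h)
O*125 + T(1 + 2) = -35*125 + 11*(1 + 2) = -4375 + 11*3 = -4375 + 33 = -4342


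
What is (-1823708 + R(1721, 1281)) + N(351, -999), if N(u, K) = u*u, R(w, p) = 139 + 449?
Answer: -1699919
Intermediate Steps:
R(w, p) = 588
N(u, K) = u²
(-1823708 + R(1721, 1281)) + N(351, -999) = (-1823708 + 588) + 351² = -1823120 + 123201 = -1699919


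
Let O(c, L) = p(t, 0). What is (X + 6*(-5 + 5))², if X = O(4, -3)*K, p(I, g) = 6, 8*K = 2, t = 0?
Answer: 9/4 ≈ 2.2500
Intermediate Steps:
K = ¼ (K = (⅛)*2 = ¼ ≈ 0.25000)
O(c, L) = 6
X = 3/2 (X = 6*(¼) = 3/2 ≈ 1.5000)
(X + 6*(-5 + 5))² = (3/2 + 6*(-5 + 5))² = (3/2 + 6*0)² = (3/2 + 0)² = (3/2)² = 9/4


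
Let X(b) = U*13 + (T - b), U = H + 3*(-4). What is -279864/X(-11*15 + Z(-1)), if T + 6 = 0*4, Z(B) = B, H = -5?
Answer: 279864/61 ≈ 4587.9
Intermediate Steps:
U = -17 (U = -5 + 3*(-4) = -5 - 12 = -17)
T = -6 (T = -6 + 0*4 = -6 + 0 = -6)
X(b) = -227 - b (X(b) = -17*13 + (-6 - b) = -221 + (-6 - b) = -227 - b)
-279864/X(-11*15 + Z(-1)) = -279864/(-227 - (-11*15 - 1)) = -279864/(-227 - (-165 - 1)) = -279864/(-227 - 1*(-166)) = -279864/(-227 + 166) = -279864/(-61) = -279864*(-1/61) = 279864/61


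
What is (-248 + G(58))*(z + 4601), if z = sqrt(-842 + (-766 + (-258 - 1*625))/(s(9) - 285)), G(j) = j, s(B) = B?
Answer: -874190 - 95*I*sqrt(15921267)/69 ≈ -8.7419e+5 - 5493.7*I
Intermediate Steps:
z = I*sqrt(15921267)/138 (z = sqrt(-842 + (-766 + (-258 - 1*625))/(9 - 285)) = sqrt(-842 + (-766 + (-258 - 625))/(-276)) = sqrt(-842 + (-766 - 883)*(-1/276)) = sqrt(-842 - 1649*(-1/276)) = sqrt(-842 + 1649/276) = sqrt(-230743/276) = I*sqrt(15921267)/138 ≈ 28.914*I)
(-248 + G(58))*(z + 4601) = (-248 + 58)*(I*sqrt(15921267)/138 + 4601) = -190*(4601 + I*sqrt(15921267)/138) = -874190 - 95*I*sqrt(15921267)/69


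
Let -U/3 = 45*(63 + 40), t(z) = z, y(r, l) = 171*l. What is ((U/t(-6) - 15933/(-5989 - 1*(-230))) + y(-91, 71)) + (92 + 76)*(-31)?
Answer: 106579125/11518 ≈ 9253.3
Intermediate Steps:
U = -13905 (U = -135*(63 + 40) = -135*103 = -3*4635 = -13905)
((U/t(-6) - 15933/(-5989 - 1*(-230))) + y(-91, 71)) + (92 + 76)*(-31) = ((-13905/(-6) - 15933/(-5989 - 1*(-230))) + 171*71) + (92 + 76)*(-31) = ((-13905*(-⅙) - 15933/(-5989 + 230)) + 12141) + 168*(-31) = ((4635/2 - 15933/(-5759)) + 12141) - 5208 = ((4635/2 - 15933*(-1/5759)) + 12141) - 5208 = ((4635/2 + 15933/5759) + 12141) - 5208 = (26724831/11518 + 12141) - 5208 = 166564869/11518 - 5208 = 106579125/11518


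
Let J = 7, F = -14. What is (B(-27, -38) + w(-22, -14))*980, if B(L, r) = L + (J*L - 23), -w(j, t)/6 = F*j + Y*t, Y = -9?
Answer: -2786140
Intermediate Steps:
w(j, t) = 54*t + 84*j (w(j, t) = -6*(-14*j - 9*t) = 54*t + 84*j)
B(L, r) = -23 + 8*L (B(L, r) = L + (7*L - 23) = L + (-23 + 7*L) = -23 + 8*L)
(B(-27, -38) + w(-22, -14))*980 = ((-23 + 8*(-27)) + (54*(-14) + 84*(-22)))*980 = ((-23 - 216) + (-756 - 1848))*980 = (-239 - 2604)*980 = -2843*980 = -2786140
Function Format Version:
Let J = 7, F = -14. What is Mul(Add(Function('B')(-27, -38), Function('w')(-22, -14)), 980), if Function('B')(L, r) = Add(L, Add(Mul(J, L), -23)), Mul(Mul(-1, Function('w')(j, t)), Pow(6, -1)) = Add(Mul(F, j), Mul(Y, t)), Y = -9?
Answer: -2786140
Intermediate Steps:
Function('w')(j, t) = Add(Mul(54, t), Mul(84, j)) (Function('w')(j, t) = Mul(-6, Add(Mul(-14, j), Mul(-9, t))) = Add(Mul(54, t), Mul(84, j)))
Function('B')(L, r) = Add(-23, Mul(8, L)) (Function('B')(L, r) = Add(L, Add(Mul(7, L), -23)) = Add(L, Add(-23, Mul(7, L))) = Add(-23, Mul(8, L)))
Mul(Add(Function('B')(-27, -38), Function('w')(-22, -14)), 980) = Mul(Add(Add(-23, Mul(8, -27)), Add(Mul(54, -14), Mul(84, -22))), 980) = Mul(Add(Add(-23, -216), Add(-756, -1848)), 980) = Mul(Add(-239, -2604), 980) = Mul(-2843, 980) = -2786140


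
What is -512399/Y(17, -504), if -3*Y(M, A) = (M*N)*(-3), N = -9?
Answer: 512399/153 ≈ 3349.0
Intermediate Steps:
Y(M, A) = -9*M (Y(M, A) = -M*(-9)*(-3)/3 = -(-9*M)*(-3)/3 = -9*M)
-512399/Y(17, -504) = -512399/((-9*17)) = -512399/(-153) = -512399*(-1/153) = 512399/153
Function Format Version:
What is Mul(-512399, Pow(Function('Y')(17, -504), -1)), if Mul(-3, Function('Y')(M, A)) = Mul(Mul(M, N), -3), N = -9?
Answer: Rational(512399, 153) ≈ 3349.0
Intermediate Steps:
Function('Y')(M, A) = Mul(-9, M) (Function('Y')(M, A) = Mul(Rational(-1, 3), Mul(Mul(M, -9), -3)) = Mul(Rational(-1, 3), Mul(Mul(-9, M), -3)) = Mul(Rational(-1, 3), Mul(27, M)) = Mul(-9, M))
Mul(-512399, Pow(Function('Y')(17, -504), -1)) = Mul(-512399, Pow(Mul(-9, 17), -1)) = Mul(-512399, Pow(-153, -1)) = Mul(-512399, Rational(-1, 153)) = Rational(512399, 153)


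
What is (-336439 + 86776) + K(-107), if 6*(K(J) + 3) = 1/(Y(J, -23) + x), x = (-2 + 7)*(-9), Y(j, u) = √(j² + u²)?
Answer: -4969851381/19906 + √11978/59718 ≈ -2.4967e+5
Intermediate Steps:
x = -45 (x = 5*(-9) = -45)
K(J) = -3 + 1/(6*(-45 + √(529 + J²))) (K(J) = -3 + 1/(6*(√(J² + (-23)²) - 45)) = -3 + 1/(6*(√(J² + 529) - 45)) = -3 + 1/(6*(√(529 + J²) - 45)) = -3 + 1/(6*(-45 + √(529 + J²))))
(-336439 + 86776) + K(-107) = (-336439 + 86776) + (811 - 18*√(529 + (-107)²))/(6*(-45 + √(529 + (-107)²))) = -249663 + (811 - 18*√(529 + 11449))/(6*(-45 + √(529 + 11449))) = -249663 + (811 - 18*√11978)/(6*(-45 + √11978))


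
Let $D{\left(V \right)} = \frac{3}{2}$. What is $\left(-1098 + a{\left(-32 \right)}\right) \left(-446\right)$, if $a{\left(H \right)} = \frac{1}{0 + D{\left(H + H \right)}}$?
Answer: $\frac{1468232}{3} \approx 4.8941 \cdot 10^{5}$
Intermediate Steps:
$D{\left(V \right)} = \frac{3}{2}$ ($D{\left(V \right)} = 3 \cdot \frac{1}{2} = \frac{3}{2}$)
$a{\left(H \right)} = \frac{2}{3}$ ($a{\left(H \right)} = \frac{1}{0 + \frac{3}{2}} = \frac{1}{\frac{3}{2}} = \frac{2}{3}$)
$\left(-1098 + a{\left(-32 \right)}\right) \left(-446\right) = \left(-1098 + \frac{2}{3}\right) \left(-446\right) = \left(- \frac{3292}{3}\right) \left(-446\right) = \frac{1468232}{3}$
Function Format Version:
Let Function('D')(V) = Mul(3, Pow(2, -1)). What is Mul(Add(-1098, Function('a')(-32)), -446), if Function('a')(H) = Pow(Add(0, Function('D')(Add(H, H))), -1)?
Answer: Rational(1468232, 3) ≈ 4.8941e+5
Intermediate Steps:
Function('D')(V) = Rational(3, 2) (Function('D')(V) = Mul(3, Rational(1, 2)) = Rational(3, 2))
Function('a')(H) = Rational(2, 3) (Function('a')(H) = Pow(Add(0, Rational(3, 2)), -1) = Pow(Rational(3, 2), -1) = Rational(2, 3))
Mul(Add(-1098, Function('a')(-32)), -446) = Mul(Add(-1098, Rational(2, 3)), -446) = Mul(Rational(-3292, 3), -446) = Rational(1468232, 3)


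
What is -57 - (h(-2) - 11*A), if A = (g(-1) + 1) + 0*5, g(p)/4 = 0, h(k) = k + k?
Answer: -42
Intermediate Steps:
h(k) = 2*k
g(p) = 0 (g(p) = 4*0 = 0)
A = 1 (A = (0 + 1) + 0*5 = 1 + 0 = 1)
-57 - (h(-2) - 11*A) = -57 - (2*(-2) - 11*1) = -57 - (-4 - 11) = -57 - 1*(-15) = -57 + 15 = -42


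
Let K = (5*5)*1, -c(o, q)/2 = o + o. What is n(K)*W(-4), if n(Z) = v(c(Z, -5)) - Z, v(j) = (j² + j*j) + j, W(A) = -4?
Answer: -79500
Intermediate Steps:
c(o, q) = -4*o (c(o, q) = -2*(o + o) = -4*o)
v(j) = j + 2*j² (v(j) = (j² + j²) + j = 2*j² + j = j + 2*j²)
K = 25 (K = 25*1 = 25)
n(Z) = -Z - 4*Z*(1 - 8*Z) (n(Z) = (-4*Z)*(1 + 2*(-4*Z)) - Z = (-4*Z)*(1 - 8*Z) - Z = -4*Z*(1 - 8*Z) - Z = -Z - 4*Z*(1 - 8*Z))
n(K)*W(-4) = (25*(-5 + 32*25))*(-4) = (25*(-5 + 800))*(-4) = (25*795)*(-4) = 19875*(-4) = -79500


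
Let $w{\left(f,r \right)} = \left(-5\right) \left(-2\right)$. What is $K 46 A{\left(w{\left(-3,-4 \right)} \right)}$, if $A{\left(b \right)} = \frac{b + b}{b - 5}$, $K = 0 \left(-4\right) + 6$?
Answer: $1104$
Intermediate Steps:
$K = 6$ ($K = 0 + 6 = 6$)
$w{\left(f,r \right)} = 10$
$A{\left(b \right)} = \frac{2 b}{-5 + b}$
$K 46 A{\left(w{\left(-3,-4 \right)} \right)} = 6 \cdot 46 \cdot 2 \cdot 10 \frac{1}{-5 + 10} = 276 \cdot 2 \cdot 10 \cdot \frac{1}{5} = 276 \cdot 4 = 1104$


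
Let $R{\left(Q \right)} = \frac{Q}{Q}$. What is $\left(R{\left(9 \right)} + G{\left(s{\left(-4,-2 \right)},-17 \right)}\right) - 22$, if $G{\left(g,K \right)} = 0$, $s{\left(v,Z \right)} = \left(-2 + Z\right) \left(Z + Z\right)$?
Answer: $-21$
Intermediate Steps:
$R{\left(Q \right)} = 1$
$s{\left(v,Z \right)} = 2 Z \left(-2 + Z\right)$ ($s{\left(v,Z \right)} = \left(-2 + Z\right) 2 Z = 2 Z \left(-2 + Z\right)$)
$\left(R{\left(9 \right)} + G{\left(s{\left(-4,-2 \right)},-17 \right)}\right) - 22 = \left(1 + 0\right) - 22 = 1 - 22 = -21$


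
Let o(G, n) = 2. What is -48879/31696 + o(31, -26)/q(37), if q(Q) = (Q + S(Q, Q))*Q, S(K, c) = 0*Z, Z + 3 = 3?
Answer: -66851959/43391824 ≈ -1.5407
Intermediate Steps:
Z = 0 (Z = -3 + 3 = 0)
S(K, c) = 0 (S(K, c) = 0*0 = 0)
q(Q) = Q² (q(Q) = (Q + 0)*Q = Q*Q = Q²)
-48879/31696 + o(31, -26)/q(37) = -48879/31696 + 2/(37²) = -48879*1/31696 + 2/1369 = -48879/31696 + 2*(1/1369) = -48879/31696 + 2/1369 = -66851959/43391824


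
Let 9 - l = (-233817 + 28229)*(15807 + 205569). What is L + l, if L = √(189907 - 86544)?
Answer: 45512249097 + √103363 ≈ 4.5512e+10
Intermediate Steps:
l = 45512249097 (l = 9 - (-233817 + 28229)*(15807 + 205569) = 9 - (-205588)*221376 = 9 - 1*(-45512249088) = 9 + 45512249088 = 45512249097)
L = √103363 ≈ 321.50
L + l = √103363 + 45512249097 = 45512249097 + √103363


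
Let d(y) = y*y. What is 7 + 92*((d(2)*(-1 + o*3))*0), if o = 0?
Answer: 7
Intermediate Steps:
d(y) = y**2
7 + 92*((d(2)*(-1 + o*3))*0) = 7 + 92*((2**2*(-1 + 0*3))*0) = 7 + 92*((4*(-1 + 0))*0) = 7 + 92*((4*(-1))*0) = 7 + 92*(-4*0) = 7 + 92*0 = 7 + 0 = 7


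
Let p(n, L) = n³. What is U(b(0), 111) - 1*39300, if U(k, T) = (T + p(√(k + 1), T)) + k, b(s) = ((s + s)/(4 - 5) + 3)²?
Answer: -39180 + 10*√10 ≈ -39148.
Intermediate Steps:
b(s) = (3 - 2*s)² (b(s) = ((2*s)/(-1) + 3)² = ((2*s)*(-1) + 3)² = (-2*s + 3)² = (3 - 2*s)²)
U(k, T) = T + k + (1 + k)^(3/2) (U(k, T) = (T + (√(k + 1))³) + k = (T + (√(1 + k))³) + k = (T + (1 + k)^(3/2)) + k = T + k + (1 + k)^(3/2))
U(b(0), 111) - 1*39300 = (111 + (-3 + 2*0)² + (1 + (-3 + 2*0)²)^(3/2)) - 1*39300 = (111 + (-3 + 0)² + (1 + (-3 + 0)²)^(3/2)) - 39300 = (111 + (-3)² + (1 + (-3)²)^(3/2)) - 39300 = (111 + 9 + (1 + 9)^(3/2)) - 39300 = (111 + 9 + 10^(3/2)) - 39300 = (111 + 9 + 10*√10) - 39300 = (120 + 10*√10) - 39300 = -39180 + 10*√10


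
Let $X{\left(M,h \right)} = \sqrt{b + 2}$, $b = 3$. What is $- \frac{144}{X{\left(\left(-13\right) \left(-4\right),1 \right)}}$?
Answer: $- \frac{144 \sqrt{5}}{5} \approx -64.399$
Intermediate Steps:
$X{\left(M,h \right)} = \sqrt{5}$ ($X{\left(M,h \right)} = \sqrt{3 + 2} = \sqrt{5}$)
$- \frac{144}{X{\left(\left(-13\right) \left(-4\right),1 \right)}} = - \frac{144}{\sqrt{5}} = - 144 \frac{\sqrt{5}}{5} = - \frac{144 \sqrt{5}}{5}$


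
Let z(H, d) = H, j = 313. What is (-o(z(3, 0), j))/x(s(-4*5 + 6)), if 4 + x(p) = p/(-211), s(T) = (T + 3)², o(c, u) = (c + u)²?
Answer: 21069616/965 ≈ 21834.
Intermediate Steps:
s(T) = (3 + T)²
x(p) = -4 - p/211 (x(p) = -4 + p/(-211) = -4 + p*(-1/211) = -4 - p/211)
(-o(z(3, 0), j))/x(s(-4*5 + 6)) = (-(3 + 313)²)/(-4 - (3 + (-4*5 + 6))²/211) = (-1*316²)/(-4 - (3 + (-20 + 6))²/211) = (-1*99856)/(-4 - (3 - 14)²/211) = -99856/(-4 - 1/211*(-11)²) = -99856/(-4 - 1/211*121) = -99856/(-4 - 121/211) = -99856/(-965/211) = -99856*(-211/965) = 21069616/965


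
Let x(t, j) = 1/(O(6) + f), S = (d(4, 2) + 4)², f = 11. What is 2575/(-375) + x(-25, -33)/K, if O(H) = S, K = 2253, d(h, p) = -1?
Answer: -103137/15020 ≈ -6.8666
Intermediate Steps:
S = 9 (S = (-1 + 4)² = 3² = 9)
O(H) = 9
x(t, j) = 1/20 (x(t, j) = 1/(9 + 11) = 1/20)
2575/(-375) + x(-25, -33)/K = 2575/(-375) + (1/20)/2253 = 2575*(-1/375) + (1/20)*(1/2253) = -103/15 + 1/45060 = -103137/15020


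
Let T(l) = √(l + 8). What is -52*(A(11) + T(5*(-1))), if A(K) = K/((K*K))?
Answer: -52/11 - 52*√3 ≈ -94.794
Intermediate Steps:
A(K) = 1/K (A(K) = K/(K²) = K/K² = 1/K)
T(l) = √(8 + l)
-52*(A(11) + T(5*(-1))) = -52*(1/11 + √(8 + 5*(-1))) = -52*(1/11 + √(8 - 5)) = -52*(1/11 + √3) = -52/11 - 52*√3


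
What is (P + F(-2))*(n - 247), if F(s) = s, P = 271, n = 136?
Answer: -29859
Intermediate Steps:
(P + F(-2))*(n - 247) = (271 - 2)*(136 - 247) = 269*(-111) = -29859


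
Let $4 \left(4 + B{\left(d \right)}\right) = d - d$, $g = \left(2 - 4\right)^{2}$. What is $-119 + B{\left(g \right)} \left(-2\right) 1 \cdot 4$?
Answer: $-87$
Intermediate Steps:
$g = 4$ ($g = \left(-2\right)^{2} = 4$)
$B{\left(d \right)} = -4$ ($B{\left(d \right)} = -4 + \frac{d - d}{4} = -4 + \frac{1}{4} \cdot 0 = -4 + 0 = -4$)
$-119 + B{\left(g \right)} \left(-2\right) 1 \cdot 4 = -119 - 4 \left(-2\right) 1 \cdot 4 = -119 - 4 \left(\left(-2\right) 4\right) = -119 - -32 = -119 + 32 = -87$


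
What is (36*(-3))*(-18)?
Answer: 1944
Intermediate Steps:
(36*(-3))*(-18) = -108*(-18) = 1944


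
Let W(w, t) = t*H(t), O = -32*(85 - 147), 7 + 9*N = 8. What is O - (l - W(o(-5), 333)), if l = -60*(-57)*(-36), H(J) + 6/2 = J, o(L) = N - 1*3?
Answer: 234994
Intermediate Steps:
N = ⅑ (N = -7/9 + (⅑)*8 = -7/9 + 8/9 = ⅑ ≈ 0.11111)
o(L) = -26/9 (o(L) = ⅑ - 1*3 = ⅑ - 3 = -26/9)
H(J) = -3 + J
l = -123120 (l = 3420*(-36) = -123120)
O = 1984 (O = -32*(-62) = 1984)
W(w, t) = t*(-3 + t)
O - (l - W(o(-5), 333)) = 1984 - (-123120 - 333*(-3 + 333)) = 1984 - (-123120 - 333*330) = 1984 - (-123120 - 1*109890) = 1984 - (-123120 - 109890) = 1984 - 1*(-233010) = 1984 + 233010 = 234994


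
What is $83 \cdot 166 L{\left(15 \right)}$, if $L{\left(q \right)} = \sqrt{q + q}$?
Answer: $13778 \sqrt{30} \approx 75465.0$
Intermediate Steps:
$L{\left(q \right)} = \sqrt{2} \sqrt{q}$ ($L{\left(q \right)} = \sqrt{2 q} = \sqrt{2} \sqrt{q}$)
$83 \cdot 166 L{\left(15 \right)} = 83 \cdot 166 \sqrt{2} \sqrt{15} = 13778 \sqrt{30}$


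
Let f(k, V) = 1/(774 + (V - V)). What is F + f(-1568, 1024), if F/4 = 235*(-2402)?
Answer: -1747599119/774 ≈ -2.2579e+6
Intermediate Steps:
f(k, V) = 1/774 (f(k, V) = 1/(774 + 0) = 1/774)
F = -2257880 (F = 4*(235*(-2402)) = 4*(-564470) = -2257880)
F + f(-1568, 1024) = -2257880 + 1/774 = -1747599119/774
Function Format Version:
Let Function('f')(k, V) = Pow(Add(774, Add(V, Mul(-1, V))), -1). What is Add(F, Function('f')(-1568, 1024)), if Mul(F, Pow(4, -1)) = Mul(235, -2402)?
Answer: Rational(-1747599119, 774) ≈ -2.2579e+6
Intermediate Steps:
Function('f')(k, V) = Rational(1, 774) (Function('f')(k, V) = Pow(Add(774, 0), -1) = Pow(774, -1) = Rational(1, 774))
F = -2257880 (F = Mul(4, Mul(235, -2402)) = Mul(4, -564470) = -2257880)
Add(F, Function('f')(-1568, 1024)) = Add(-2257880, Rational(1, 774)) = Rational(-1747599119, 774)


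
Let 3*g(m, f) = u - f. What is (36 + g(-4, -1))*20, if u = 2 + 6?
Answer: 780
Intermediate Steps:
u = 8
g(m, f) = 8/3 - f/3 (g(m, f) = (8 - f)/3 = 8/3 - f/3)
(36 + g(-4, -1))*20 = (36 + (8/3 - 1/3*(-1)))*20 = (36 + (8/3 + 1/3))*20 = (36 + 3)*20 = 39*20 = 780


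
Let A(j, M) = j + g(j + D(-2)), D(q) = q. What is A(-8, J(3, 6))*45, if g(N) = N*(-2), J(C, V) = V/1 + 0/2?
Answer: 540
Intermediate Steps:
J(C, V) = V (J(C, V) = V*1 + 0*(½) = V + 0 = V)
g(N) = -2*N
A(j, M) = 4 - j (A(j, M) = j - 2*(j - 2) = j - 2*(-2 + j) = j + (4 - 2*j) = 4 - j)
A(-8, J(3, 6))*45 = (4 - 1*(-8))*45 = (4 + 8)*45 = 12*45 = 540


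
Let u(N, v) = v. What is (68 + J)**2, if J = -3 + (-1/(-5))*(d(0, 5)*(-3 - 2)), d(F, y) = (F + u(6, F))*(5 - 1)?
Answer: 4225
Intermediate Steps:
d(F, y) = 8*F (d(F, y) = (F + F)*(5 - 1) = (2*F)*4 = 8*F)
J = -3 (J = -3 + (-1/(-5))*((8*0)*(-3 - 2)) = -3 + (-1*(-1/5))*(0*(-5)) = -3 + (1/5)*0 = -3 + 0 = -3)
(68 + J)**2 = (68 - 3)**2 = 65**2 = 4225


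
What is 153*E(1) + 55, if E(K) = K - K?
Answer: 55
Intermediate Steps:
E(K) = 0
153*E(1) + 55 = 153*0 + 55 = 0 + 55 = 55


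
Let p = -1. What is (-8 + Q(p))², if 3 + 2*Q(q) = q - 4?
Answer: 144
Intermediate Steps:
Q(q) = -7/2 + q/2 (Q(q) = -3/2 + (q - 4)/2 = -3/2 + (-4 + q)/2 = -3/2 + (-2 + q/2) = -7/2 + q/2)
(-8 + Q(p))² = (-8 + (-7/2 + (½)*(-1)))² = (-8 + (-7/2 - ½))² = (-8 - 4)² = (-12)² = 144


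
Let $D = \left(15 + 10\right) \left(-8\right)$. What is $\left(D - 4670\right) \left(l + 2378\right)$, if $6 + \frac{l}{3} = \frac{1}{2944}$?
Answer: $- \frac{16917997705}{1472} \approx -1.1493 \cdot 10^{7}$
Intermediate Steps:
$l = - \frac{52989}{2944}$ ($l = -18 + \frac{3}{2944} = - \frac{52989}{2944} \approx -17.999$)
$D = -200$ ($D = 25 \left(-8\right) = -200$)
$\left(D - 4670\right) \left(l + 2378\right) = \left(-200 - 4670\right) \left(- \frac{52989}{2944} + 2378\right) = \left(-4870\right) \frac{6947843}{2944} = - \frac{16917997705}{1472}$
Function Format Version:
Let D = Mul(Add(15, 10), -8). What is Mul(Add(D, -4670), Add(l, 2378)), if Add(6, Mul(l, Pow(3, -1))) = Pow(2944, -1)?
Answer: Rational(-16917997705, 1472) ≈ -1.1493e+7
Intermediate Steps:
l = Rational(-52989, 2944) (l = Add(-18, Mul(3, Pow(2944, -1))) = Add(-18, Mul(3, Rational(1, 2944))) = Add(-18, Rational(3, 2944)) = Rational(-52989, 2944) ≈ -17.999)
D = -200 (D = Mul(25, -8) = -200)
Mul(Add(D, -4670), Add(l, 2378)) = Mul(Add(-200, -4670), Add(Rational(-52989, 2944), 2378)) = Mul(-4870, Rational(6947843, 2944)) = Rational(-16917997705, 1472)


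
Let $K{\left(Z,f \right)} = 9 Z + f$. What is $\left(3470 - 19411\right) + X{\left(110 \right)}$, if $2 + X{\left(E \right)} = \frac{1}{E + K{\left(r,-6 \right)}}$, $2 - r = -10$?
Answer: $- \frac{3379915}{212} \approx -15943.0$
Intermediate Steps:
$r = 12$ ($r = 2 - -10 = 2 + 10 = 12$)
$K{\left(Z,f \right)} = f + 9 Z$
$X{\left(E \right)} = -2 + \frac{1}{102 + E}$ ($X{\left(E \right)} = -2 + \frac{1}{E + \left(-6 + 9 \cdot 12\right)} = -2 + \frac{1}{E + \left(-6 + 108\right)} = -2 + \frac{1}{E + 102} = -2 + \frac{1}{102 + E}$)
$\left(3470 - 19411\right) + X{\left(110 \right)} = \left(3470 - 19411\right) + \frac{-203 - 220}{102 + 110} = -15941 + \frac{-203 - 220}{212} = -15941 + \frac{1}{212} \left(-423\right) = -15941 - \frac{423}{212} = - \frac{3379915}{212}$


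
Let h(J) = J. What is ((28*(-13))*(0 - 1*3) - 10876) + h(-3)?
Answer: -9787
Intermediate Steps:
((28*(-13))*(0 - 1*3) - 10876) + h(-3) = ((28*(-13))*(0 - 1*3) - 10876) - 3 = (-364*(0 - 3) - 10876) - 3 = (-364*(-3) - 10876) - 3 = (1092 - 10876) - 3 = -9784 - 3 = -9787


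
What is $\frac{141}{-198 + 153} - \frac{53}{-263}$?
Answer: $- \frac{11566}{3945} \approx -2.9318$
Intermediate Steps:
$\frac{141}{-198 + 153} - \frac{53}{-263} = \frac{141}{-45} - - \frac{53}{263} = 141 \left(- \frac{1}{45}\right) + \frac{53}{263} = - \frac{47}{15} + \frac{53}{263} = - \frac{11566}{3945}$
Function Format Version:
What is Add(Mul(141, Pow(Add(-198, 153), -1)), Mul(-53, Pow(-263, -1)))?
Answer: Rational(-11566, 3945) ≈ -2.9318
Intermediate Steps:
Add(Mul(141, Pow(Add(-198, 153), -1)), Mul(-53, Pow(-263, -1))) = Add(Mul(141, Pow(-45, -1)), Mul(-53, Rational(-1, 263))) = Add(Mul(141, Rational(-1, 45)), Rational(53, 263)) = Add(Rational(-47, 15), Rational(53, 263)) = Rational(-11566, 3945)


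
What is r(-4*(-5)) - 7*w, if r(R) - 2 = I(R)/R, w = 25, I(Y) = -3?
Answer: -3463/20 ≈ -173.15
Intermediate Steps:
r(R) = 2 - 3/R
r(-4*(-5)) - 7*w = (2 - 3/((-4*(-5)))) - 7*25 = (2 - 3/20) - 175 = 37/20 - 175 = -3463/20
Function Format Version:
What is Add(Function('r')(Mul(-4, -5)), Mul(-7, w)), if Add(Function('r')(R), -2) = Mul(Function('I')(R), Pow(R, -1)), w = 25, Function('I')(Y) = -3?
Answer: Rational(-3463, 20) ≈ -173.15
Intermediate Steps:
Function('r')(R) = Add(2, Mul(-3, Pow(R, -1)))
Add(Function('r')(Mul(-4, -5)), Mul(-7, w)) = Add(Add(2, Mul(-3, Pow(Mul(-4, -5), -1))), Mul(-7, 25)) = Add(Add(2, Mul(-3, Pow(20, -1))), -175) = Add(Add(2, Mul(-3, Rational(1, 20))), -175) = Add(Add(2, Rational(-3, 20)), -175) = Add(Rational(37, 20), -175) = Rational(-3463, 20)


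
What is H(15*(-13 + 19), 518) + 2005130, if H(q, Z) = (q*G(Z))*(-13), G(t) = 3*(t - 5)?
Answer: 204500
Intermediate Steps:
G(t) = -15 + 3*t (G(t) = 3*(-5 + t) = -15 + 3*t)
H(q, Z) = -13*q*(-15 + 3*Z) (H(q, Z) = (q*(-15 + 3*Z))*(-13) = -13*q*(-15 + 3*Z))
H(15*(-13 + 19), 518) + 2005130 = 39*(15*(-13 + 19))*(5 - 1*518) + 2005130 = 39*(15*6)*(5 - 518) + 2005130 = 39*90*(-513) + 2005130 = -1800630 + 2005130 = 204500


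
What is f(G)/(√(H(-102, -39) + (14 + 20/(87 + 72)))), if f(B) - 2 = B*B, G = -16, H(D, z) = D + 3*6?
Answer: -129*I*√1766490/5555 ≈ -30.865*I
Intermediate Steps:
H(D, z) = 18 + D (H(D, z) = D + 18 = 18 + D)
f(B) = 2 + B² (f(B) = 2 + B*B = 2 + B²)
f(G)/(√(H(-102, -39) + (14 + 20/(87 + 72)))) = (2 + (-16)²)/(√((18 - 102) + (14 + 20/(87 + 72)))) = (2 + 256)/(√(-84 + (14 + 20/159))) = 258/(√(-84 + (14 + 20*(1/159)))) = 258/(√(-84 + (14 + 20/159))) = 258/(√(-84 + 2246/159)) = 258/(√(-11110/159)) = 258/((I*√1766490/159)) = 258*(-I*√1766490/11110) = -129*I*√1766490/5555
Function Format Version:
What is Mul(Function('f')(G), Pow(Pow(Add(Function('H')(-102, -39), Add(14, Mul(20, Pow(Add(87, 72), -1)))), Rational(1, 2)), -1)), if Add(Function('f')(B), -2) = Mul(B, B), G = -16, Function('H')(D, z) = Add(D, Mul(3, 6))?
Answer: Mul(Rational(-129, 5555), I, Pow(1766490, Rational(1, 2))) ≈ Mul(-30.865, I)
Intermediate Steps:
Function('H')(D, z) = Add(18, D) (Function('H')(D, z) = Add(D, 18) = Add(18, D))
Function('f')(B) = Add(2, Pow(B, 2)) (Function('f')(B) = Add(2, Mul(B, B)) = Add(2, Pow(B, 2)))
Mul(Function('f')(G), Pow(Pow(Add(Function('H')(-102, -39), Add(14, Mul(20, Pow(Add(87, 72), -1)))), Rational(1, 2)), -1)) = Mul(Add(2, Pow(-16, 2)), Pow(Pow(Add(Add(18, -102), Add(14, Mul(20, Pow(Add(87, 72), -1)))), Rational(1, 2)), -1)) = Mul(Add(2, 256), Pow(Pow(Add(-84, Add(14, Mul(20, Pow(159, -1)))), Rational(1, 2)), -1)) = Mul(258, Pow(Pow(Add(-84, Add(14, Mul(20, Rational(1, 159)))), Rational(1, 2)), -1)) = Mul(258, Pow(Pow(Add(-84, Add(14, Rational(20, 159))), Rational(1, 2)), -1)) = Mul(258, Pow(Pow(Add(-84, Rational(2246, 159)), Rational(1, 2)), -1)) = Mul(258, Pow(Pow(Rational(-11110, 159), Rational(1, 2)), -1)) = Mul(258, Pow(Mul(Rational(1, 159), I, Pow(1766490, Rational(1, 2))), -1)) = Mul(258, Mul(Rational(-1, 11110), I, Pow(1766490, Rational(1, 2)))) = Mul(Rational(-129, 5555), I, Pow(1766490, Rational(1, 2)))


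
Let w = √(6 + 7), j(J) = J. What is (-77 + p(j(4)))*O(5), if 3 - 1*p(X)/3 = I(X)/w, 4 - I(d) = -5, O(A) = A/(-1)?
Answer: 340 + 135*√13/13 ≈ 377.44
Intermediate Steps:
O(A) = -A (O(A) = A*(-1) = -A)
I(d) = 9 (I(d) = 4 - 1*(-5) = 4 + 5 = 9)
w = √13 ≈ 3.6056
p(X) = 9 - 27*√13/13 (p(X) = 9 - 27/(√13) = 9 - 27*√13/13)
(-77 + p(j(4)))*O(5) = (-77 + (9 - 27*√13/13))*(-1*5) = (-68 - 27*√13/13)*(-5) = 340 + 135*√13/13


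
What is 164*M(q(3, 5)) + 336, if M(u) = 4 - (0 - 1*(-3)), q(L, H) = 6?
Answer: 500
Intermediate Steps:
M(u) = 1 (M(u) = 4 - (0 + 3) = 4 - 1*3 = 4 - 3 = 1)
164*M(q(3, 5)) + 336 = 164*1 + 336 = 164 + 336 = 500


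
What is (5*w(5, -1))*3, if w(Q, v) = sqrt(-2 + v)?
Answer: 15*I*sqrt(3) ≈ 25.981*I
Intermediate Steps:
(5*w(5, -1))*3 = (5*sqrt(-2 - 1))*3 = (5*sqrt(-3))*3 = (5*(I*sqrt(3)))*3 = (5*I*sqrt(3))*3 = 15*I*sqrt(3)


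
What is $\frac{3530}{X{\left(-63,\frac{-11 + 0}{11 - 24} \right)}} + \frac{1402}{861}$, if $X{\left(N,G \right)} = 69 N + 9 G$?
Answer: $\frac{6596389}{8095122} \approx 0.81486$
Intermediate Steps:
$X{\left(N,G \right)} = 9 G + 69 N$
$\frac{3530}{X{\left(-63,\frac{-11 + 0}{11 - 24} \right)}} + \frac{1402}{861} = \frac{3530}{9 \frac{-11 + 0}{11 - 24} + 69 \left(-63\right)} + \frac{1402}{861} = \frac{3530}{9 \left(- \frac{11}{-13}\right) - 4347} + 1402 \cdot \frac{1}{861} = \frac{3530}{9 \left(\left(-11\right) \left(- \frac{1}{13}\right)\right) - 4347} + \frac{1402}{861} = \frac{3530}{9 \cdot \frac{11}{13} - 4347} + \frac{1402}{861} = \frac{3530}{\frac{99}{13} - 4347} + \frac{1402}{861} = \frac{3530}{- \frac{56412}{13}} + \frac{1402}{861} = 3530 \left(- \frac{13}{56412}\right) + \frac{1402}{861} = - \frac{22945}{28206} + \frac{1402}{861} = \frac{6596389}{8095122}$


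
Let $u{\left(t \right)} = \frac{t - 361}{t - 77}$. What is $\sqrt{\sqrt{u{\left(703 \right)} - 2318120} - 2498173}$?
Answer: $\frac{\sqrt{-244743510637 + 313 i \sqrt{227103844757}}}{313} \approx 0.48164 + 1580.6 i$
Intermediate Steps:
$u{\left(t \right)} = \frac{-361 + t}{-77 + t}$
$\sqrt{\sqrt{u{\left(703 \right)} - 2318120} - 2498173} = \sqrt{\sqrt{\frac{-361 + 703}{-77 + 703} - 2318120} - 2498173} = \sqrt{\sqrt{\frac{1}{626} \cdot 342 - 2318120} - 2498173} = \sqrt{\sqrt{\frac{171}{313} - 2318120} - 2498173} = \sqrt{\sqrt{- \frac{725571389}{313}} - 2498173} = \sqrt{\frac{i \sqrt{227103844757}}{313} - 2498173} = \sqrt{-2498173 + \frac{i \sqrt{227103844757}}{313}}$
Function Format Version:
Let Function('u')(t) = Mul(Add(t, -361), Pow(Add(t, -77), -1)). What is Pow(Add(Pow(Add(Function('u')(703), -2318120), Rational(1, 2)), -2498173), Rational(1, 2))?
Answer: Mul(Rational(1, 313), Pow(Add(-244743510637, Mul(313, I, Pow(227103844757, Rational(1, 2)))), Rational(1, 2))) ≈ Add(0.48164, Mul(1580.6, I))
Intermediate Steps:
Function('u')(t) = Mul(Pow(Add(-77, t), -1), Add(-361, t)) (Function('u')(t) = Mul(Add(-361, t), Pow(Add(-77, t), -1)) = Mul(Pow(Add(-77, t), -1), Add(-361, t)))
Pow(Add(Pow(Add(Function('u')(703), -2318120), Rational(1, 2)), -2498173), Rational(1, 2)) = Pow(Add(Pow(Add(Mul(Pow(Add(-77, 703), -1), Add(-361, 703)), -2318120), Rational(1, 2)), -2498173), Rational(1, 2)) = Pow(Add(Pow(Add(Mul(Pow(626, -1), 342), -2318120), Rational(1, 2)), -2498173), Rational(1, 2)) = Pow(Add(Pow(Add(Mul(Rational(1, 626), 342), -2318120), Rational(1, 2)), -2498173), Rational(1, 2)) = Pow(Add(Pow(Add(Rational(171, 313), -2318120), Rational(1, 2)), -2498173), Rational(1, 2)) = Pow(Add(Pow(Rational(-725571389, 313), Rational(1, 2)), -2498173), Rational(1, 2)) = Pow(Add(Mul(Rational(1, 313), I, Pow(227103844757, Rational(1, 2))), -2498173), Rational(1, 2)) = Pow(Add(-2498173, Mul(Rational(1, 313), I, Pow(227103844757, Rational(1, 2)))), Rational(1, 2))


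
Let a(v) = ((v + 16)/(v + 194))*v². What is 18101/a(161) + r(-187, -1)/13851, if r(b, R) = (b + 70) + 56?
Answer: 1285864472/920994543 ≈ 1.3962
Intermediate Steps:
r(b, R) = 126 + b (r(b, R) = (70 + b) + 56 = 126 + b)
a(v) = v²*(16 + v)/(194 + v) (a(v) = ((16 + v)/(194 + v))*v² = v²*(16 + v)/(194 + v))
18101/a(161) + r(-187, -1)/13851 = 18101/((161²*(16 + 161)/(194 + 161))) + (126 - 187)/13851 = 18101/((25921*177/355)) - 61*1/13851 = 18101/((25921*(1/355)*177)) - 61/13851 = 18101/(4588017/355) - 61/13851 = 18101*(355/4588017) - 61/13851 = 279385/199479 - 61/13851 = 1285864472/920994543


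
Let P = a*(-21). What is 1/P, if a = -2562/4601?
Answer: 4601/53802 ≈ 0.085517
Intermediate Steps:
a = -2562/4601 (a = -2562*1/4601 = -2562/4601 ≈ -0.55684)
P = 53802/4601 (P = -2562/4601*(-21) = 53802/4601 ≈ 11.694)
1/P = 1/(53802/4601) = 4601/53802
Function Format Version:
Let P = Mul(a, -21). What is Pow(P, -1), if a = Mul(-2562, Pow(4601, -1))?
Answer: Rational(4601, 53802) ≈ 0.085517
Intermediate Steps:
a = Rational(-2562, 4601) (a = Mul(-2562, Rational(1, 4601)) = Rational(-2562, 4601) ≈ -0.55684)
P = Rational(53802, 4601) (P = Mul(Rational(-2562, 4601), -21) = Rational(53802, 4601) ≈ 11.694)
Pow(P, -1) = Pow(Rational(53802, 4601), -1) = Rational(4601, 53802)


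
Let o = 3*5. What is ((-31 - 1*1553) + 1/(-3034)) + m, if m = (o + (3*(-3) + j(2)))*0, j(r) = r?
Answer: -4805857/3034 ≈ -1584.0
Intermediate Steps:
o = 15
m = 0 (m = (15 + (3*(-3) + 2))*0 = (15 + (-9 + 2))*0 = (15 - 7)*0 = 8*0 = 0)
((-31 - 1*1553) + 1/(-3034)) + m = ((-31 - 1*1553) + 1/(-3034)) + 0 = ((-31 - 1553) - 1/3034) + 0 = (-1584 - 1/3034) + 0 = -4805857/3034 + 0 = -4805857/3034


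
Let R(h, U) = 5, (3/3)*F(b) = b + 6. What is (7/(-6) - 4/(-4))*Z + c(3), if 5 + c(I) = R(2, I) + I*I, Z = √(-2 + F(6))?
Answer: 9 - √10/6 ≈ 8.4730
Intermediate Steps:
F(b) = 6 + b (F(b) = b + 6 = 6 + b)
Z = √10 (Z = √(-2 + (6 + 6)) = √(-2 + 12) = √10 ≈ 3.1623)
c(I) = I² (c(I) = -5 + (5 + I*I) = -5 + (5 + I²) = I²)
(7/(-6) - 4/(-4))*Z + c(3) = (7/(-6) - 4/(-4))*√10 + 3² = (7*(-⅙) - 4*(-¼))*√10 + 9 = (-7/6 + 1)*√10 + 9 = -√10/6 + 9 = 9 - √10/6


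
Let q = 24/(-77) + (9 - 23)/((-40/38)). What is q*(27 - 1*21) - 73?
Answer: 1898/385 ≈ 4.9299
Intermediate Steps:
q = 10001/770 (q = 24*(-1/77) - 14/((-40*1/38)) = -24/77 - 14/(-20/19) = -24/77 - 14*(-19/20) = -24/77 + 133/10 = 10001/770 ≈ 12.988)
q*(27 - 1*21) - 73 = 10001*(27 - 1*21)/770 - 73 = 10001*(27 - 21)/770 - 73 = (10001/770)*6 - 73 = 30003/385 - 73 = 1898/385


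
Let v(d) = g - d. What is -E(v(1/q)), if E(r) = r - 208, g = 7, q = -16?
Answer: 3215/16 ≈ 200.94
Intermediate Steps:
v(d) = 7 - d
E(r) = -208 + r
-E(v(1/q)) = -(-208 + (7 - 1/(-16))) = -(-208 + (7 - 1*(-1/16))) = -(-208 + (7 + 1/16)) = -(-208 + 113/16) = -1*(-3215/16) = 3215/16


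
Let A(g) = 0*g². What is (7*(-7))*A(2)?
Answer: 0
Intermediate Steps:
A(g) = 0
(7*(-7))*A(2) = (7*(-7))*0 = -49*0 = 0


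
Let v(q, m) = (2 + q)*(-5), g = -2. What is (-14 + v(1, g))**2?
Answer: 841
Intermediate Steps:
v(q, m) = -10 - 5*q
(-14 + v(1, g))**2 = (-14 + (-10 - 5*1))**2 = (-14 + (-10 - 5))**2 = (-14 - 15)**2 = (-29)**2 = 841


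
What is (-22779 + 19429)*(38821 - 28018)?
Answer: -36190050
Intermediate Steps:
(-22779 + 19429)*(38821 - 28018) = -3350*10803 = -36190050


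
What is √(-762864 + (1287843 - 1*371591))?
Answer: 2*√38347 ≈ 391.65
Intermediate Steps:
√(-762864 + (1287843 - 1*371591)) = √(-762864 + (1287843 - 371591)) = √(-762864 + 916252) = √153388 = 2*√38347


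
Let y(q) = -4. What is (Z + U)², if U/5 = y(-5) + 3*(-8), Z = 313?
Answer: 29929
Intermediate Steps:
U = -140 (U = 5*(-4 + 3*(-8)) = 5*(-4 - 24) = 5*(-28) = -140)
(Z + U)² = (313 - 140)² = 173² = 29929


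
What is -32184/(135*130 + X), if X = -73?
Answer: -32184/17477 ≈ -1.8415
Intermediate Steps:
-32184/(135*130 + X) = -32184/(135*130 - 73) = -32184/(17550 - 73) = -32184/17477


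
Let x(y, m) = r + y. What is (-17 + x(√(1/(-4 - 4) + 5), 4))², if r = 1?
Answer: (64 - √78)²/16 ≈ 190.22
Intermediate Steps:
x(y, m) = 1 + y
(-17 + x(√(1/(-4 - 4) + 5), 4))² = (-17 + (1 + √(1/(-4 - 4) + 5)))² = (-17 + (1 + √(1/(-8) + 5)))² = (-17 + (1 + √(-⅛ + 5)))² = (-17 + (1 + √(39/8)))² = (-17 + (1 + √78/4))² = (-16 + √78/4)²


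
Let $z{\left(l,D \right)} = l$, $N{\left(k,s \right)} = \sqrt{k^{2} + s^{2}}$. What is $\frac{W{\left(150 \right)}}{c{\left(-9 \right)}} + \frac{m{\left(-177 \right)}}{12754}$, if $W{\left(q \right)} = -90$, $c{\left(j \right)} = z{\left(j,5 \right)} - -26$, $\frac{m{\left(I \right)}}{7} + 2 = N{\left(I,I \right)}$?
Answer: $- \frac{82007}{15487} + \frac{177 \sqrt{2}}{1822} \approx -5.1578$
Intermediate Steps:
$m{\left(I \right)} = -14 + 7 \sqrt{2} \sqrt{I^{2}}$ ($m{\left(I \right)} = -14 + 7 \sqrt{I^{2} + I^{2}} = -14 + 7 \sqrt{2 I^{2}} = -14 + 7 \sqrt{2} \sqrt{I^{2}}$)
$c{\left(j \right)} = 26 + j$ ($c{\left(j \right)} = j - -26 = j + 26 = 26 + j$)
$\frac{W{\left(150 \right)}}{c{\left(-9 \right)}} + \frac{m{\left(-177 \right)}}{12754} = - \frac{90}{26 - 9} + \frac{-14 + 7 \sqrt{2} \sqrt{\left(-177\right)^{2}}}{12754} = - \frac{90}{17} + \left(-14 + 7 \sqrt{2} \sqrt{31329}\right) \frac{1}{12754} = \left(-90\right) \frac{1}{17} + \left(-14 + 7 \sqrt{2} \cdot 177\right) \frac{1}{12754} = - \frac{90}{17} + \left(-14 + 1239 \sqrt{2}\right) \frac{1}{12754} = - \frac{90}{17} - \left(\frac{1}{911} - \frac{177 \sqrt{2}}{1822}\right) = - \frac{82007}{15487} + \frac{177 \sqrt{2}}{1822}$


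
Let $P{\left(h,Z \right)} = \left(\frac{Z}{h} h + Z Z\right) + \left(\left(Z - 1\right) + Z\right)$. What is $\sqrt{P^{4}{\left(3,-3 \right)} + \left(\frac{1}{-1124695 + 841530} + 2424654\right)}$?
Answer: $\frac{\sqrt{194414698836399210}}{283165} \approx 1557.1$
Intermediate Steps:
$P{\left(h,Z \right)} = -1 + Z^{2} + 3 Z$ ($P{\left(h,Z \right)} = \left(Z + Z^{2}\right) + \left(\left(-1 + Z\right) + Z\right) = \left(Z + Z^{2}\right) + \left(-1 + 2 Z\right) = -1 + Z^{2} + 3 Z$)
$\sqrt{P^{4}{\left(3,-3 \right)} + \left(\frac{1}{-1124695 + 841530} + 2424654\right)} = \sqrt{\left(-1 + \left(-3\right)^{2} + 3 \left(-3\right)\right)^{4} + \left(\frac{1}{-1124695 + 841530} + 2424654\right)} = \sqrt{\left(-1 + 9 - 9\right)^{4} + \left(\frac{1}{-283165} + 2424654\right)} = \sqrt{\left(-1\right)^{4} + \left(- \frac{1}{283165} + 2424654\right)} = \sqrt{1 + \frac{686577149909}{283165}} = \sqrt{\frac{686577433074}{283165}} = \frac{\sqrt{194414698836399210}}{283165}$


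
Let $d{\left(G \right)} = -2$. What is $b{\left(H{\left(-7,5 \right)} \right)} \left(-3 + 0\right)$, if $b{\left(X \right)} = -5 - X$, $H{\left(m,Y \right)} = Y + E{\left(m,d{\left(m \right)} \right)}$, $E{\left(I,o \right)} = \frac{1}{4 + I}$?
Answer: $29$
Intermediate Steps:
$H{\left(m,Y \right)} = Y + \frac{1}{4 + m}$
$b{\left(H{\left(-7,5 \right)} \right)} \left(-3 + 0\right) = \left(-5 - \frac{1 + 5 \left(4 - 7\right)}{4 - 7}\right) \left(-3 + 0\right) = \left(-5 - \frac{1 + 5 \left(-3\right)}{-3}\right) \left(-3\right) = \left(-5 - - \frac{1 - 15}{3}\right) \left(-3\right) = \left(-5 - \left(- \frac{1}{3}\right) \left(-14\right)\right) \left(-3\right) = \left(-5 - \frac{14}{3}\right) \left(-3\right) = \left(- \frac{29}{3}\right) \left(-3\right) = 29$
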